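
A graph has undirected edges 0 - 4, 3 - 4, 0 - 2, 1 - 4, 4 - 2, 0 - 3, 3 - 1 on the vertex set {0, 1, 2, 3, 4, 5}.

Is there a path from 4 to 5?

No

Explore from 4.
Distance 1: reach 0, 1, 2, 3.
The search is exhausted without reaching 5; it lies in a different component.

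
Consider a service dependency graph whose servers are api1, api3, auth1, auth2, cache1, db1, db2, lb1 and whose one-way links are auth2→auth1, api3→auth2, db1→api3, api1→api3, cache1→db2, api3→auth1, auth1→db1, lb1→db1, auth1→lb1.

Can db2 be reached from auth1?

Explore from auth1.
Distance 1: reach db1, lb1.
Distance 2: reach api3.
Distance 3: reach auth2.
The search from auth1 is exhausted; no directed path reaches db2.

No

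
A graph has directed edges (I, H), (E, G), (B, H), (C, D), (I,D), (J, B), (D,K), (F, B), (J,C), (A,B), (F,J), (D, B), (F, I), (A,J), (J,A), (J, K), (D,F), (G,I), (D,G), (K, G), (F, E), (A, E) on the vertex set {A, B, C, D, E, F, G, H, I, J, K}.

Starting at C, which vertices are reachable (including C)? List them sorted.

A, B, C, D, E, F, G, H, I, J, K

Start at C.
Its neighbours: D.
Then their neighbours: B, F, G, K.
Then next layer: E, H, I, J.
Then next layer: A.
Every vertex is now reached.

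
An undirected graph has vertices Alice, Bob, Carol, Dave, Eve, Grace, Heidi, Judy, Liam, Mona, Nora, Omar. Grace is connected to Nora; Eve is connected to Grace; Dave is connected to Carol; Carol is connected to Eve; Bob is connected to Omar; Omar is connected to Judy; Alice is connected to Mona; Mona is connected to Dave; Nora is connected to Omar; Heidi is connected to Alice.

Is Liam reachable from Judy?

No

Explore from Judy.
Distance 1: reach Omar.
Distance 2: reach Bob, Nora.
Distance 3: reach Grace.
Distance 4: reach Eve.
Distance 5: reach Carol.
Distance 6: reach Dave.
Distance 7: reach Mona.
Distance 8: reach Alice.
Distance 9: reach Heidi.
The search is exhausted without reaching Liam; it lies in a different component.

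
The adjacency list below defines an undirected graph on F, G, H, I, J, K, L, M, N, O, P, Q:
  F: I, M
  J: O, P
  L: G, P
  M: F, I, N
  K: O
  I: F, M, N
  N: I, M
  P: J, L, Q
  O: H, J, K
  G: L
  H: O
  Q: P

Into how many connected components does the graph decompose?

2

From F: component {F, I, M, N}.
From G: component {G, H, J, K, L, O, P, Q}.
That's 2 components.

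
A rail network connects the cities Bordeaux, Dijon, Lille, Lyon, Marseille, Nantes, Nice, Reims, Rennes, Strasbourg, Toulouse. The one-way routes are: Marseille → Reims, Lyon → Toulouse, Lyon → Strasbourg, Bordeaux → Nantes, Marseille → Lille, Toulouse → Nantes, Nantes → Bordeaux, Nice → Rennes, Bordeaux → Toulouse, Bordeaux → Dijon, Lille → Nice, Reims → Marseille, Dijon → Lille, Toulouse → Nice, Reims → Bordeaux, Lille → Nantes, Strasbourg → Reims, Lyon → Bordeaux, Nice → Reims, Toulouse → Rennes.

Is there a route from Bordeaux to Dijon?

Explore from Bordeaux.
Distance 1: reach Dijon, Nantes, Toulouse.
Found Dijon.

Yes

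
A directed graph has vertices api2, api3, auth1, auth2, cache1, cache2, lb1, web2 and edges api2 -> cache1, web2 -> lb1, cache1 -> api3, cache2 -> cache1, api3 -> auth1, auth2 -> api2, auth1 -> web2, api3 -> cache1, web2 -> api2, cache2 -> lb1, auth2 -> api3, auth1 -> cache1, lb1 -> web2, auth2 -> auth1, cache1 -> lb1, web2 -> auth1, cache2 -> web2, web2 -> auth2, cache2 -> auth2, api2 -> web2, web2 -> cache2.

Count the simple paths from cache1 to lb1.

cache1→api3→auth1→web2→cache2→lb1
cache1→api3→auth1→web2→lb1
cache1→lb1

3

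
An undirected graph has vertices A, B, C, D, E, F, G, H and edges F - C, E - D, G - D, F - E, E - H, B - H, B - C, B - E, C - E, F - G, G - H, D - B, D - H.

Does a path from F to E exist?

Explore from F.
Distance 1: reach C, E, G.
Found E.

Yes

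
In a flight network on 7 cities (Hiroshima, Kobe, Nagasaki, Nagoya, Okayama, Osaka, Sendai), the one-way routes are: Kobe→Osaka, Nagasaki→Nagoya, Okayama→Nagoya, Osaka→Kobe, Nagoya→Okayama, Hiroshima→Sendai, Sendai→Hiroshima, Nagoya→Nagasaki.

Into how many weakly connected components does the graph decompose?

3

From Hiroshima: component {Hiroshima, Sendai}.
From Kobe: component {Kobe, Osaka}.
From Nagasaki: component {Nagasaki, Nagoya, Okayama}.
That's 3 components.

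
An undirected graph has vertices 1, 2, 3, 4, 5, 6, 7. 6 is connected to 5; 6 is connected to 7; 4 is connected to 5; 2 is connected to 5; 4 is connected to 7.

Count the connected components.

From 1: component {1}.
From 2: component {2, 4, 5, 6, 7}.
From 3: component {3}.
That's 3 components.

3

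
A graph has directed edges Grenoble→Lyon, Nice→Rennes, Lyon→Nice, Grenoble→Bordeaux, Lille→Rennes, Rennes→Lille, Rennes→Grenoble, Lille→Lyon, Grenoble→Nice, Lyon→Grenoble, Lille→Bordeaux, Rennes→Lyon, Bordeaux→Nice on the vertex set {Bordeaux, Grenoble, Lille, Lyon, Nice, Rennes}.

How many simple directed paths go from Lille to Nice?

Lille→Bordeaux→Nice
Lille→Lyon→Grenoble→Bordeaux→Nice
Lille→Lyon→Grenoble→Nice
Lille→Lyon→Nice
Lille→Rennes→Grenoble→Bordeaux→Nice
Lille→Rennes→Grenoble→Lyon→Nice
Lille→Rennes→Grenoble→Nice
Lille→Rennes→Lyon→Grenoble→Bordeaux→Nice
Lille→Rennes→Lyon→Grenoble→Nice
Lille→Rennes→Lyon→Nice

10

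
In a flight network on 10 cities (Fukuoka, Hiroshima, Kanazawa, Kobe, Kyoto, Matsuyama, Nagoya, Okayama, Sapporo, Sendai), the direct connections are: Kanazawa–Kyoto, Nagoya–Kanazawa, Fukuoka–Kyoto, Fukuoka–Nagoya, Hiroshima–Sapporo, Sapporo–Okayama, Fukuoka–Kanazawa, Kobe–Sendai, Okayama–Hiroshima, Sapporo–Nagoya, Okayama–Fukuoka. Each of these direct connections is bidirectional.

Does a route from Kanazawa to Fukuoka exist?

Yes

Explore from Kanazawa.
Distance 1: reach Fukuoka, Kyoto, Nagoya.
Found Fukuoka.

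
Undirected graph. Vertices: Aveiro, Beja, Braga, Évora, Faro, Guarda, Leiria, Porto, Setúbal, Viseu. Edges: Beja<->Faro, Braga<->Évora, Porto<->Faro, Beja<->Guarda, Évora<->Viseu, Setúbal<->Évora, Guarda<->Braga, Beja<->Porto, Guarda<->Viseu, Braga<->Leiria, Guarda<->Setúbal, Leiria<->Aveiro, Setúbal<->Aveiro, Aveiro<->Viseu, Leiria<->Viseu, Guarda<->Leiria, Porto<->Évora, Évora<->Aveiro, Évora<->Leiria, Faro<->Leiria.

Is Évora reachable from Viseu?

Yes

Explore from Viseu.
Distance 1: reach Aveiro, Évora, Guarda, Leiria.
Found Évora.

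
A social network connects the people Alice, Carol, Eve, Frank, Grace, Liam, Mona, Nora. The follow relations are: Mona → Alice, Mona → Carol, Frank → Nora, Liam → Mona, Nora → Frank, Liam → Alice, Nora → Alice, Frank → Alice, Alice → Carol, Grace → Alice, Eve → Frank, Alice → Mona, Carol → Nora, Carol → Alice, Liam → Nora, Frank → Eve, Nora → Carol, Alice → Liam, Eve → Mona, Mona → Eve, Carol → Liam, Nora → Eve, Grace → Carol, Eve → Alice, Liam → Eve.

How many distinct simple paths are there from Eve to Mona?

14

Eve→Alice→Carol→Liam→Mona
Eve→Alice→Liam→Mona
Eve→Alice→Mona
Eve→Frank→Alice→Carol→Liam→Mona
Eve→Frank→Alice→Liam→Mona
Eve→Frank→Alice→Mona
Eve→Frank→Nora→Alice→Carol→Liam→Mona
Eve→Frank→Nora→Alice→Liam→Mona
Eve→Frank→Nora→Alice→Mona
Eve→Frank→Nora→Carol→Alice→Liam→Mona
Eve→Frank→Nora→Carol→Alice→Mona
Eve→Frank→Nora→Carol→Liam→Alice→Mona
Eve→Frank→Nora→Carol→Liam→Mona
Eve→Mona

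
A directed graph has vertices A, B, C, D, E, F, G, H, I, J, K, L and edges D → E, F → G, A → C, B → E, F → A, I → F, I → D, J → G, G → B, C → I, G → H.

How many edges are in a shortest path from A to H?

Distance 0: A.
Distance 1: C.
Distance 2: I.
Distance 3: D, F.
Distance 4: E, G.
Distance 5: B, H — contains H.

5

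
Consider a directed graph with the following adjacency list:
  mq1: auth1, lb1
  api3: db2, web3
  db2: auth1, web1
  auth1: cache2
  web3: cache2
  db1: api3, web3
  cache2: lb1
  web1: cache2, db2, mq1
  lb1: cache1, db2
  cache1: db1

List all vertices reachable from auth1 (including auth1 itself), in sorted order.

api3, auth1, cache1, cache2, db1, db2, lb1, mq1, web1, web3

Start at auth1.
Its neighbours: cache2.
Then their neighbours: lb1.
Then next layer: cache1, db2.
Then next layer: db1, web1.
Then next layer: api3, mq1, web3.
Every vertex is now reached.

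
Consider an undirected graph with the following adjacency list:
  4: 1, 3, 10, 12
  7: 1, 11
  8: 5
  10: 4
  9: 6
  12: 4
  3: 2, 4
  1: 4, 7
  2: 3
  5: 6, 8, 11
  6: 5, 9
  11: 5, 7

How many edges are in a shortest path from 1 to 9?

5

Distance 0: 1.
Distance 1: 4, 7.
Distance 2: 3, 10, 11, 12.
Distance 3: 2, 5.
Distance 4: 6, 8.
Distance 5: 9 — contains 9.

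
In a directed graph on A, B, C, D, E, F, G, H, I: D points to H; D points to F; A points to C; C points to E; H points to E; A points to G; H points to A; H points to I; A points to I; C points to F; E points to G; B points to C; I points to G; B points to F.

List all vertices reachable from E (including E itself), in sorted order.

E, G

Start at E.
Its neighbours: G.
Nothing further is reachable.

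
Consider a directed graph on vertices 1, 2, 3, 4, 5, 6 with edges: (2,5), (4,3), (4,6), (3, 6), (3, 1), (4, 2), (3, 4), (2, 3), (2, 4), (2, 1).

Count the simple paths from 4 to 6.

4→2→3→6
4→3→6
4→6

3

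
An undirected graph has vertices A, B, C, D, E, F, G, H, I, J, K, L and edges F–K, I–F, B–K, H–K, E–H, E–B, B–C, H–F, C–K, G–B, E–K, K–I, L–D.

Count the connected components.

From A: component {A}.
From B: component {B, C, E, F, G, H, I, K}.
From D: component {D, L}.
From J: component {J}.
That's 4 components.

4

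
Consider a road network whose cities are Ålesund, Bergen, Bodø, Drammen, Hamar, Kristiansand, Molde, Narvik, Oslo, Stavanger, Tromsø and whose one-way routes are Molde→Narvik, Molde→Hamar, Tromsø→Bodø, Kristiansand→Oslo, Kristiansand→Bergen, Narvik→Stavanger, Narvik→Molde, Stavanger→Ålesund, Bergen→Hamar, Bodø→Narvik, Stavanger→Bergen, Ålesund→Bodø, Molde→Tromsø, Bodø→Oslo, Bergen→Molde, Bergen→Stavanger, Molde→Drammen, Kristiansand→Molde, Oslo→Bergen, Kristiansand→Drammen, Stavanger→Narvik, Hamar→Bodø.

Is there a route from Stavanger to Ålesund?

Explore from Stavanger.
Distance 1: reach Ålesund, Bergen, Narvik.
Found Ålesund.

Yes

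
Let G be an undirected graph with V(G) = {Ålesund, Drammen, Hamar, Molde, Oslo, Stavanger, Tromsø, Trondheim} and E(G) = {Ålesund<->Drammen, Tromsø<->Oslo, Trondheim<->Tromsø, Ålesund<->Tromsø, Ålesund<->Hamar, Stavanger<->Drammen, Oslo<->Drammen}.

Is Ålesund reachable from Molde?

Molde has no edges, so nothing is reachable from it.

No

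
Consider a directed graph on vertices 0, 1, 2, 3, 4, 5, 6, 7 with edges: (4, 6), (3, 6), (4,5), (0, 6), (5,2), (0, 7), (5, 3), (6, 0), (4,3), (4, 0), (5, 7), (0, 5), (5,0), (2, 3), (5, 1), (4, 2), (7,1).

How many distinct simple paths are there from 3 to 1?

3

3→6→0→5→1
3→6→0→5→7→1
3→6→0→7→1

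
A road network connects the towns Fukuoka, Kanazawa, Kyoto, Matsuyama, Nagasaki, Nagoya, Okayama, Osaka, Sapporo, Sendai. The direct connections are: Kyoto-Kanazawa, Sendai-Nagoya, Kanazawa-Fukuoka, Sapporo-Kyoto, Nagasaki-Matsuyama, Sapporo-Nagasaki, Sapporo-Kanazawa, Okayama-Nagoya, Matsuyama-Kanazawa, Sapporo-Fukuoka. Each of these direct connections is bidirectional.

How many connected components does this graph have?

3

From Fukuoka: component {Fukuoka, Kanazawa, Kyoto, Matsuyama, Nagasaki, Sapporo}.
From Nagoya: component {Nagoya, Okayama, Sendai}.
From Osaka: component {Osaka}.
That's 3 components.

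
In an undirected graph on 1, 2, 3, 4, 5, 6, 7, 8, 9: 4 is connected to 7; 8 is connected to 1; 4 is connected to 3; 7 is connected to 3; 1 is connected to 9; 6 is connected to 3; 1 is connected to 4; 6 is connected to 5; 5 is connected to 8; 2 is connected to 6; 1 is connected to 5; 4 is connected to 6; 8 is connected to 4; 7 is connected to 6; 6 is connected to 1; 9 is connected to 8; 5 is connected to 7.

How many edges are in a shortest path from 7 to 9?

Distance 0: 7.
Distance 1: 3, 4, 5, 6.
Distance 2: 1, 2, 8.
Distance 3: 9 — contains 9.

3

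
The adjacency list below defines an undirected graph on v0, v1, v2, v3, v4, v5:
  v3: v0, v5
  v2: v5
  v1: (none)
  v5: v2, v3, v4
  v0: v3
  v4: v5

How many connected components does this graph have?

From v0: component {v0, v2, v3, v4, v5}.
From v1: component {v1}.
That's 2 components.

2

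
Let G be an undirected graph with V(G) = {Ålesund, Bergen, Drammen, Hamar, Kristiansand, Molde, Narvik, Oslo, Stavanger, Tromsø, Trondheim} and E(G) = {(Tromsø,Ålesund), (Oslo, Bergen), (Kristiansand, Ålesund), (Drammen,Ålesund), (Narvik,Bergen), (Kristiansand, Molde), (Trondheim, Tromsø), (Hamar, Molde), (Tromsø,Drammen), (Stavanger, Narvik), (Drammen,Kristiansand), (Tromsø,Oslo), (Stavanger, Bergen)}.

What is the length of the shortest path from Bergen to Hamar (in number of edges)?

Distance 0: Bergen.
Distance 1: Narvik, Oslo, Stavanger.
Distance 2: Tromsø.
Distance 3: Ålesund, Drammen, Trondheim.
Distance 4: Kristiansand.
Distance 5: Molde.
Distance 6: Hamar — contains Hamar.

6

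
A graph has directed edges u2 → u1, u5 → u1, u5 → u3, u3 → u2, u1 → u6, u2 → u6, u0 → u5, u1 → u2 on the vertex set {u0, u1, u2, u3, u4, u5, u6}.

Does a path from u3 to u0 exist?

No

Explore from u3.
Distance 1: reach u2.
Distance 2: reach u1, u6.
The search from u3 is exhausted; no directed path reaches u0.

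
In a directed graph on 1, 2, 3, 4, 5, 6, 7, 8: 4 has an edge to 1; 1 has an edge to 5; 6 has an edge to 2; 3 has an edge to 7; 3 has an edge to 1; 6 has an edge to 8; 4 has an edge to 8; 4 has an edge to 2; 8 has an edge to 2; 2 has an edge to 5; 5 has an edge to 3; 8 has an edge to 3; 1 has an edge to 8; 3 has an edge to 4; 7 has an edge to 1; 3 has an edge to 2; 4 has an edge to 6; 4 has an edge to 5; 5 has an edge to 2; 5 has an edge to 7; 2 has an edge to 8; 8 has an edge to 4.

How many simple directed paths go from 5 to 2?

19

5→2
5→3→1→8→2
5→3→1→8→4→2
5→3→1→8→4→6→2
5→3→2
5→3→4→1→8→2
5→3→4→2
5→3→4→6→2
... and 11 more.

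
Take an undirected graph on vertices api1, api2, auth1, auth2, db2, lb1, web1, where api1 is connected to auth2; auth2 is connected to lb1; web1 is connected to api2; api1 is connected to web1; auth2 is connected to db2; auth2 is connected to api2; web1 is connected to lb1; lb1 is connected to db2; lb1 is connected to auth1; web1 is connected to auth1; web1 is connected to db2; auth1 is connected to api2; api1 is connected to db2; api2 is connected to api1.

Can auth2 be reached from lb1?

Yes

Explore from lb1.
Distance 1: reach auth1, auth2, db2, web1.
Found auth2.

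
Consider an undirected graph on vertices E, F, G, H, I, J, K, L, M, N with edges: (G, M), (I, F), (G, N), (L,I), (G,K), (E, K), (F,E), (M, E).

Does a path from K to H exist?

Explore from K.
Distance 1: reach E, G.
Distance 2: reach F, M, N.
Distance 3: reach I.
Distance 4: reach L.
The search is exhausted without reaching H; it lies in a different component.

No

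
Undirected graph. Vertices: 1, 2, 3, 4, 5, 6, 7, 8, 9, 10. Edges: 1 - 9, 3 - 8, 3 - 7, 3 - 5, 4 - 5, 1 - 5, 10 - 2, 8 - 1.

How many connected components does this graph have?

3

From 1: component {1, 3, 4, 5, 7, 8, 9}.
From 2: component {2, 10}.
From 6: component {6}.
That's 3 components.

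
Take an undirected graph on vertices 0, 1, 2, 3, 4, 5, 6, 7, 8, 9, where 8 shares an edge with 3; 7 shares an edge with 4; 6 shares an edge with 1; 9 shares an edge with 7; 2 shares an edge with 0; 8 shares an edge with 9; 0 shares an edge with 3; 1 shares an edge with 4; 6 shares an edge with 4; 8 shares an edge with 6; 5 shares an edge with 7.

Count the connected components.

1

From 0: component {0, 1, 2, 3, 4, 5, 6, 7, 8, 9}.
That's 1 component.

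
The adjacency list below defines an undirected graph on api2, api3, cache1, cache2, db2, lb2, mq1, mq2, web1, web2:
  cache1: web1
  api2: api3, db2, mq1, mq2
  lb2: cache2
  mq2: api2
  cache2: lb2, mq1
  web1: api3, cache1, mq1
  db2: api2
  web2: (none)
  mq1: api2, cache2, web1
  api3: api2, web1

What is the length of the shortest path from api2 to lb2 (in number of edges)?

Distance 0: api2.
Distance 1: api3, db2, mq1, mq2.
Distance 2: cache2, web1.
Distance 3: cache1, lb2 — contains lb2.

3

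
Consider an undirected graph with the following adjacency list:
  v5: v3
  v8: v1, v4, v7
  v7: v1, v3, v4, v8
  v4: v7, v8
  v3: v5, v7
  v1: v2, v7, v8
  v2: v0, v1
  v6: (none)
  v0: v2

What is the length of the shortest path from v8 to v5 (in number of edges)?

3

Distance 0: v8.
Distance 1: v1, v4, v7.
Distance 2: v2, v3.
Distance 3: v0, v5 — contains v5.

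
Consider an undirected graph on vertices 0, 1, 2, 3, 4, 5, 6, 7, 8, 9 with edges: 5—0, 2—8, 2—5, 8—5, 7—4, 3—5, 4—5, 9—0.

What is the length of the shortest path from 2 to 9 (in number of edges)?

Distance 0: 2.
Distance 1: 5, 8.
Distance 2: 0, 3, 4.
Distance 3: 7, 9 — contains 9.

3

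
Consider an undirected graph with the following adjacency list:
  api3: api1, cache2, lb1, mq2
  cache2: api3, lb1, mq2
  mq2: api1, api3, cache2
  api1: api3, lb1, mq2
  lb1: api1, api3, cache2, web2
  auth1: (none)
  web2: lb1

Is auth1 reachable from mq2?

No

Explore from mq2.
Distance 1: reach api1, api3, cache2.
Distance 2: reach lb1.
Distance 3: reach web2.
The search is exhausted without reaching auth1; it lies in a different component.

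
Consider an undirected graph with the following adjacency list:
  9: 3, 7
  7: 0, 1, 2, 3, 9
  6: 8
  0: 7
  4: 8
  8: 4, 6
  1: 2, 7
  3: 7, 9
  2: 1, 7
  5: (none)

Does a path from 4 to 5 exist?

No

Explore from 4.
Distance 1: reach 8.
Distance 2: reach 6.
The search is exhausted without reaching 5; it lies in a different component.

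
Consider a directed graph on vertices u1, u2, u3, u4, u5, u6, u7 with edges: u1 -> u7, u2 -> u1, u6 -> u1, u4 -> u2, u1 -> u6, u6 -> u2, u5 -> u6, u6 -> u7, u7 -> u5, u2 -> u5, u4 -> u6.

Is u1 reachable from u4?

Yes

Explore from u4.
Distance 1: reach u2, u6.
Distance 2: reach u1, u5, u7.
Found u1.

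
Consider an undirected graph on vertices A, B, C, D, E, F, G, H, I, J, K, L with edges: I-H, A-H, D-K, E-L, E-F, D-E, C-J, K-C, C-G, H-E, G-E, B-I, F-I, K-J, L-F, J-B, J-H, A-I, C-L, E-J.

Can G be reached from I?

Yes

Explore from I.
Distance 1: reach A, B, F, H.
Distance 2: reach E, J, L.
Distance 3: reach C, D, G, K.
Found G.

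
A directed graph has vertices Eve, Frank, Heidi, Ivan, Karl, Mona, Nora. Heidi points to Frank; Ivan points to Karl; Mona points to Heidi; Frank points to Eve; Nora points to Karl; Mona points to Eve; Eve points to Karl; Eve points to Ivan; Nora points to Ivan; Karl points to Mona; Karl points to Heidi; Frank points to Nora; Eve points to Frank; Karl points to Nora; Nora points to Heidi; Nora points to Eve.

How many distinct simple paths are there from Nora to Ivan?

Nora→Eve→Ivan
Nora→Heidi→Frank→Eve→Ivan
Nora→Ivan
Nora→Karl→Heidi→Frank→Eve→Ivan
Nora→Karl→Mona→Eve→Ivan
Nora→Karl→Mona→Heidi→Frank→Eve→Ivan

6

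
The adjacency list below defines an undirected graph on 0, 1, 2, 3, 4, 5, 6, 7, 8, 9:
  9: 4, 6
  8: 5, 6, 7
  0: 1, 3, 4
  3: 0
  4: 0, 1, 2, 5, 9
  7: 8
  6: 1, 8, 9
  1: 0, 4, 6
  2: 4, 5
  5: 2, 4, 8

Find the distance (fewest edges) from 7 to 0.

4

Distance 0: 7.
Distance 1: 8.
Distance 2: 5, 6.
Distance 3: 1, 2, 4, 9.
Distance 4: 0 — contains 0.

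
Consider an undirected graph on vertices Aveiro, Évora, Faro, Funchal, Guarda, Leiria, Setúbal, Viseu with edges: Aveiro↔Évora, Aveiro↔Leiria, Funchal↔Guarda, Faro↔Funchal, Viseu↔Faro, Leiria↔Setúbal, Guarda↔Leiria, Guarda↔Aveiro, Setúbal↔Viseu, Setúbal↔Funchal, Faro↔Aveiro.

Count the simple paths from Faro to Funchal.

8

Faro–Aveiro–Guarda–Funchal
Faro–Aveiro–Guarda–Leiria–Setúbal–Funchal
Faro–Aveiro–Leiria–Guarda–Funchal
Faro–Aveiro–Leiria–Setúbal–Funchal
Faro–Funchal
Faro–Viseu–Setúbal–Funchal
Faro–Viseu–Setúbal–Leiria–Aveiro–Guarda–Funchal
Faro–Viseu–Setúbal–Leiria–Guarda–Funchal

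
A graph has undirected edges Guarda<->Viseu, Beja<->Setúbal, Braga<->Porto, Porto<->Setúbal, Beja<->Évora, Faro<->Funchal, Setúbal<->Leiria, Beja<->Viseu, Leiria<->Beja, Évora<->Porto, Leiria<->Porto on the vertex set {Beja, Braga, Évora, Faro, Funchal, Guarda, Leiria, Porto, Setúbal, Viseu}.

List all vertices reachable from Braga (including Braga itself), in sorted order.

Start at Braga.
Its neighbours: Porto.
Then their neighbours: Évora, Leiria, Setúbal.
Then next layer: Beja.
Then next layer: Viseu.
Then next layer: Guarda.
Nothing further is reachable.

Beja, Braga, Évora, Guarda, Leiria, Porto, Setúbal, Viseu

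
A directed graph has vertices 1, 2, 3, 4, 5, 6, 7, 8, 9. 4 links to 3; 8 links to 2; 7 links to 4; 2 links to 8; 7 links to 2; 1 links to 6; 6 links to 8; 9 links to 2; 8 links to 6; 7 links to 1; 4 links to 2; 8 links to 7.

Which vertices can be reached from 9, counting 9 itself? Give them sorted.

Start at 9.
Its neighbours: 2.
Then their neighbours: 8.
Then next layer: 6, 7.
Then next layer: 1, 4.
Then next layer: 3.
Nothing further is reachable.

1, 2, 3, 4, 6, 7, 8, 9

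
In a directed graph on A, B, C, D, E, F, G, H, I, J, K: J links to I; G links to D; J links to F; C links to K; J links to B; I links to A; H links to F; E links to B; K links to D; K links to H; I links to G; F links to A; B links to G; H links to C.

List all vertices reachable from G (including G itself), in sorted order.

D, G

Start at G.
Its neighbours: D.
Nothing further is reachable.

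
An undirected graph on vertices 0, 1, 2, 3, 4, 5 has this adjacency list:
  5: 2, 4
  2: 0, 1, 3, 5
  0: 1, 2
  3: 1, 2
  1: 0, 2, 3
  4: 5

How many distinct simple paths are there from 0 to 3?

0–1–2–3
0–1–3
0–2–1–3
0–2–3

4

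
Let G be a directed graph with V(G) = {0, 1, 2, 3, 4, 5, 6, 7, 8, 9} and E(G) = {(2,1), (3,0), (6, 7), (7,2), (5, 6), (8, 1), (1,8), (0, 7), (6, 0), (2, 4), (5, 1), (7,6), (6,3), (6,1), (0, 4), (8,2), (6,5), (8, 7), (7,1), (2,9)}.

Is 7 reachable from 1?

Explore from 1.
Distance 1: reach 8.
Distance 2: reach 2, 7.
Found 7.

Yes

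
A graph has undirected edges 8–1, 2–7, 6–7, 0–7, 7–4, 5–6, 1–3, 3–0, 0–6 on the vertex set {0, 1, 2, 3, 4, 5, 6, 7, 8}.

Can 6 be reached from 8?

Explore from 8.
Distance 1: reach 1.
Distance 2: reach 3.
Distance 3: reach 0.
Distance 4: reach 6, 7.
Found 6.

Yes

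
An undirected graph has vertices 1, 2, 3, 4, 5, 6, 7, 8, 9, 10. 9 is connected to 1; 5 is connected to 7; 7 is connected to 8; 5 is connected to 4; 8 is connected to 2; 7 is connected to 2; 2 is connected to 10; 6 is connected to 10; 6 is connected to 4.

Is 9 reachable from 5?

Explore from 5.
Distance 1: reach 4, 7.
Distance 2: reach 2, 6, 8.
Distance 3: reach 10.
The search is exhausted without reaching 9; it lies in a different component.

No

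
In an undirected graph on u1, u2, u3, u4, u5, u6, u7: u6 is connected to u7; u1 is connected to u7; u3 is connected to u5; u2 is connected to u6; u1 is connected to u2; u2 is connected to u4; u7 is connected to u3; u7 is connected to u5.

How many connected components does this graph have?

From u1: component {u1, u2, u3, u4, u5, u6, u7}.
That's 1 component.

1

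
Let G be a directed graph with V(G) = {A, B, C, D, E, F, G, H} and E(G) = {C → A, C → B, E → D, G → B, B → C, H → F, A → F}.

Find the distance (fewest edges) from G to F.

4

Distance 0: G.
Distance 1: B.
Distance 2: C.
Distance 3: A.
Distance 4: F — contains F.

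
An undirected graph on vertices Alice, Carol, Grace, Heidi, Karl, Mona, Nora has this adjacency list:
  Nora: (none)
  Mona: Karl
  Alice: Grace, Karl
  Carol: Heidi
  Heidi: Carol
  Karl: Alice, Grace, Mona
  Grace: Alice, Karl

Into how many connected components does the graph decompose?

From Alice: component {Alice, Grace, Karl, Mona}.
From Carol: component {Carol, Heidi}.
From Nora: component {Nora}.
That's 3 components.

3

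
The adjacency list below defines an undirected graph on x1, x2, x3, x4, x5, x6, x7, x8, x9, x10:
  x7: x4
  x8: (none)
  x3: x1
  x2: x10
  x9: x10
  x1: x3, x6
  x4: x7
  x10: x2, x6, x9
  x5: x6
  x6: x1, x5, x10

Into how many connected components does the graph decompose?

3

From x1: component {x1, x2, x3, x5, x6, x9, x10}.
From x4: component {x4, x7}.
From x8: component {x8}.
That's 3 components.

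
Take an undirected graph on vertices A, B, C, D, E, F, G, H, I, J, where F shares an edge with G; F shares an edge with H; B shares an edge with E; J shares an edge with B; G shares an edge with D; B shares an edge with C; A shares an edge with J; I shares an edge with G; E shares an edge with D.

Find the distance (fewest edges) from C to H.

6

Distance 0: C.
Distance 1: B.
Distance 2: E, J.
Distance 3: A, D.
Distance 4: G.
Distance 5: F, I.
Distance 6: H — contains H.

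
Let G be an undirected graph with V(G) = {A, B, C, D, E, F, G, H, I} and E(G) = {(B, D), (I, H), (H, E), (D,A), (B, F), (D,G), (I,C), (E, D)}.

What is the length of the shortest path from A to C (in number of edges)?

Distance 0: A.
Distance 1: D.
Distance 2: B, E, G.
Distance 3: F, H.
Distance 4: I.
Distance 5: C — contains C.

5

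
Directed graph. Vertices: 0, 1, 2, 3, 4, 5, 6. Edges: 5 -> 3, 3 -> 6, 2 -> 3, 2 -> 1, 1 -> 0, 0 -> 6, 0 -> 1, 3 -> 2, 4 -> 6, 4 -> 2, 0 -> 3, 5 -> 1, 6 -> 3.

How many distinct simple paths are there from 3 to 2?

3→2

1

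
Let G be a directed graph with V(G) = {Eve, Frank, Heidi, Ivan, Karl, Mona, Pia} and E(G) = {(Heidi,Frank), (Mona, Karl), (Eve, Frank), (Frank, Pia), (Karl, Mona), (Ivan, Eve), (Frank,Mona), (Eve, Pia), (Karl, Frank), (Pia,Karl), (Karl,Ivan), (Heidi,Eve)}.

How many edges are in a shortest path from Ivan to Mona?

3

Distance 0: Ivan.
Distance 1: Eve.
Distance 2: Frank, Pia.
Distance 3: Karl, Mona — contains Mona.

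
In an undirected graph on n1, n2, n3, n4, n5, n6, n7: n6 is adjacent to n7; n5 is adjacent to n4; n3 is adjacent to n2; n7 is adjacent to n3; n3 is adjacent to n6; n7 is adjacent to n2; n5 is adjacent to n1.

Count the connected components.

2

From n1: component {n1, n4, n5}.
From n2: component {n2, n3, n6, n7}.
That's 2 components.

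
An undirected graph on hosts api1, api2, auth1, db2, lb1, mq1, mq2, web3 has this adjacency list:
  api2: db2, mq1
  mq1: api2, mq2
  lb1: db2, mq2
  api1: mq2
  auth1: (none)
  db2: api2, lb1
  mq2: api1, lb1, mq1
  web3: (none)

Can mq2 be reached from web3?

web3 has no edges, so nothing is reachable from it.

No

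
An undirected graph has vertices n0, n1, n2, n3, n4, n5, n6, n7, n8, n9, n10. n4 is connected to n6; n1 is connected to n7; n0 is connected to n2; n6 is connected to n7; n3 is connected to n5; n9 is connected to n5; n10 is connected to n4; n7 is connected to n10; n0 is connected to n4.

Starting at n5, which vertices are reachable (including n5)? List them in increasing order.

n3, n5, n9

Start at n5.
Its neighbours: n3, n9.
Nothing further is reachable.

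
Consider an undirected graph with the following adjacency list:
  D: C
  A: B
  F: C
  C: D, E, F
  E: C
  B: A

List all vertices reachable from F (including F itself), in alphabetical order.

C, D, E, F

Start at F.
Its neighbours: C.
Then their neighbours: D, E.
Nothing further is reachable.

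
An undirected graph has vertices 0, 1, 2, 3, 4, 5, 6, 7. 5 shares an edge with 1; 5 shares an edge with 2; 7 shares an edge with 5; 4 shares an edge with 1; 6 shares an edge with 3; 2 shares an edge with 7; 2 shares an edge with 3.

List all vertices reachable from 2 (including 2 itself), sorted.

Start at 2.
Its neighbours: 3, 5, 7.
Then their neighbours: 1, 6.
Then next layer: 4.
Nothing further is reachable.

1, 2, 3, 4, 5, 6, 7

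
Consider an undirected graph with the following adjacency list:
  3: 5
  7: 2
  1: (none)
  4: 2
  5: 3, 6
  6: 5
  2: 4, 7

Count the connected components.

3

From 1: component {1}.
From 2: component {2, 4, 7}.
From 3: component {3, 5, 6}.
That's 3 components.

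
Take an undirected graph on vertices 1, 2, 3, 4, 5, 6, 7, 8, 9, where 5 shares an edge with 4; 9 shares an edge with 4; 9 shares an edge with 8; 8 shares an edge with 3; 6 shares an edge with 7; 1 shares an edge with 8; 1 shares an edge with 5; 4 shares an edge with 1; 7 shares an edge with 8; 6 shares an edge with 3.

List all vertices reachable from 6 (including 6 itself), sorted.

1, 3, 4, 5, 6, 7, 8, 9

Start at 6.
Its neighbours: 3, 7.
Then their neighbours: 8.
Then next layer: 1, 9.
Then next layer: 4, 5.
Nothing further is reachable.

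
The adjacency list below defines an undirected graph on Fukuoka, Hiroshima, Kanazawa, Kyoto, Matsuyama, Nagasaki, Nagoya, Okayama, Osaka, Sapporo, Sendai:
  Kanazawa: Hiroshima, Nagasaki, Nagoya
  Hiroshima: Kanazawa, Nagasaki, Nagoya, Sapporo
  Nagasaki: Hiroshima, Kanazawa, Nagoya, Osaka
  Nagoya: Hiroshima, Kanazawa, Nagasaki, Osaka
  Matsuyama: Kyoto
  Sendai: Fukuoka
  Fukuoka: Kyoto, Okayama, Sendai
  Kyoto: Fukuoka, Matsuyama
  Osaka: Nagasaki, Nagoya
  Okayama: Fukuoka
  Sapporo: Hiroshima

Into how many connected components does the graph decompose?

2

From Fukuoka: component {Fukuoka, Kyoto, Matsuyama, Okayama, Sendai}.
From Hiroshima: component {Hiroshima, Kanazawa, Nagasaki, Nagoya, Osaka, Sapporo}.
That's 2 components.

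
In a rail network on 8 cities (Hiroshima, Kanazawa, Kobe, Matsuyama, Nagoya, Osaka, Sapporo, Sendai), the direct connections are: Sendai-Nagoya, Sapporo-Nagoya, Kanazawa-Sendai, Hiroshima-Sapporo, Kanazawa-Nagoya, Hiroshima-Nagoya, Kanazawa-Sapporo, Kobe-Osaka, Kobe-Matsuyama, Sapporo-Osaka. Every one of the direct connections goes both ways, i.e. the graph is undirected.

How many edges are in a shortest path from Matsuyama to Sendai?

Distance 0: Matsuyama.
Distance 1: Kobe.
Distance 2: Osaka.
Distance 3: Sapporo.
Distance 4: Hiroshima, Kanazawa, Nagoya.
Distance 5: Sendai — contains Sendai.

5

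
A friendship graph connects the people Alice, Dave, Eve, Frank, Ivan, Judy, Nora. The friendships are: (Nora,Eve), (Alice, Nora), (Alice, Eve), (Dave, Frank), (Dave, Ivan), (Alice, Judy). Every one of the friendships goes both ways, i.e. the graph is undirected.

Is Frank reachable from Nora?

No

Explore from Nora.
Distance 1: reach Alice, Eve.
Distance 2: reach Judy.
The search is exhausted without reaching Frank; it lies in a different component.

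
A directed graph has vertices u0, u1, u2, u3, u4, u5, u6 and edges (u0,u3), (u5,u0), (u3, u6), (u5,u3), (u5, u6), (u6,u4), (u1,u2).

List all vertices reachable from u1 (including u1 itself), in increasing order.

u1, u2

Start at u1.
Its neighbours: u2.
Nothing further is reachable.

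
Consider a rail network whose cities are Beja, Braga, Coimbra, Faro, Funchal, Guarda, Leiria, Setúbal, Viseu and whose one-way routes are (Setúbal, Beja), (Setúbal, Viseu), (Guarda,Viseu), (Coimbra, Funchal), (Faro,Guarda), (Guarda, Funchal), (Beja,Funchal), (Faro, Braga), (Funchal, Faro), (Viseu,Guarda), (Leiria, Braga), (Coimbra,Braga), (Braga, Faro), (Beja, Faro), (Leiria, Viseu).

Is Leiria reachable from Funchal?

No

Explore from Funchal.
Distance 1: reach Faro.
Distance 2: reach Braga, Guarda.
Distance 3: reach Viseu.
The search from Funchal is exhausted; no directed path reaches Leiria.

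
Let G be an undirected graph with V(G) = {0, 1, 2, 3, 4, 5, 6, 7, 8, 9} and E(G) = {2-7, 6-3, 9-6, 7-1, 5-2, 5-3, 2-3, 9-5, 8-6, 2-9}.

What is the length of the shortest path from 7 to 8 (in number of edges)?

4

Distance 0: 7.
Distance 1: 1, 2.
Distance 2: 3, 5, 9.
Distance 3: 6.
Distance 4: 8 — contains 8.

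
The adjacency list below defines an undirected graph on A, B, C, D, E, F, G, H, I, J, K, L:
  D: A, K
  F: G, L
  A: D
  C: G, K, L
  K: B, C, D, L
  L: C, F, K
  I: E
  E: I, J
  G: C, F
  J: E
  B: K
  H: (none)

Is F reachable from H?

No

H has no edges, so nothing is reachable from it.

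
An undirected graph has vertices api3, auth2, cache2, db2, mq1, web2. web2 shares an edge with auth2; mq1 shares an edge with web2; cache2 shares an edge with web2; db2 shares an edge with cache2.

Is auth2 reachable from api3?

api3 has no edges, so nothing is reachable from it.

No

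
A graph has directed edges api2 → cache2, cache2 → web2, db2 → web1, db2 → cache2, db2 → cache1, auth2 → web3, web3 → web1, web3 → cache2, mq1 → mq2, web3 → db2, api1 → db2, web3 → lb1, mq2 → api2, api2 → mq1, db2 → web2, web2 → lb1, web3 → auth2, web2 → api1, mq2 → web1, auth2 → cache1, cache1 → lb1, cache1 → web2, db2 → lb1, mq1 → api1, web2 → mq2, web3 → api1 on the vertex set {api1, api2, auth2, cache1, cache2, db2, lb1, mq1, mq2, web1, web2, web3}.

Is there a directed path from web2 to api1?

Explore from web2.
Distance 1: reach api1, lb1, mq2.
Found api1.

Yes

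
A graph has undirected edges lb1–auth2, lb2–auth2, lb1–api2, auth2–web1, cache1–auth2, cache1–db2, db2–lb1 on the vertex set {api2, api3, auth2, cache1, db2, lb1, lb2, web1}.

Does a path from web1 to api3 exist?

Explore from web1.
Distance 1: reach auth2.
Distance 2: reach cache1, lb1, lb2.
Distance 3: reach api2, db2.
The search is exhausted without reaching api3; it lies in a different component.

No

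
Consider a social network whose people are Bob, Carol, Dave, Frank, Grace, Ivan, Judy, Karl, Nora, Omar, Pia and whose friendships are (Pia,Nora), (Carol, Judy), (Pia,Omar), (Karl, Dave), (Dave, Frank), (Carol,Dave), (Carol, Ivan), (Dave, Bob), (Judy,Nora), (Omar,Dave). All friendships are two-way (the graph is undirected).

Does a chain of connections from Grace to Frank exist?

No

Grace has no edges, so nothing is reachable from it.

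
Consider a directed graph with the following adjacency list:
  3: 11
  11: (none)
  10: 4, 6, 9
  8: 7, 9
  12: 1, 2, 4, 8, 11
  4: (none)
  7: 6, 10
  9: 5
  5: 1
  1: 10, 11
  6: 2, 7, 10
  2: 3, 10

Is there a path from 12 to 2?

Yes

Explore from 12.
Distance 1: reach 1, 2, 4, 8, 11.
Found 2.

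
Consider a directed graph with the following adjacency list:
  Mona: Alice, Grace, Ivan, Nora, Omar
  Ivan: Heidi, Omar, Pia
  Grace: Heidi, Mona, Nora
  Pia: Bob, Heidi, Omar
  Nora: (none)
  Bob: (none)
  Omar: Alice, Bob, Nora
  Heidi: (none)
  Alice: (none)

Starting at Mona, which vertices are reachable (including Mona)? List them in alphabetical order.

Start at Mona.
Its neighbours: Alice, Grace, Ivan, Nora, Omar.
Then their neighbours: Bob, Heidi, Pia.
Every vertex is now reached.

Alice, Bob, Grace, Heidi, Ivan, Mona, Nora, Omar, Pia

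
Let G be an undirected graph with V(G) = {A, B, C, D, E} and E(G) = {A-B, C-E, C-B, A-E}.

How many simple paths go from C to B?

2

C–B
C–E–A–B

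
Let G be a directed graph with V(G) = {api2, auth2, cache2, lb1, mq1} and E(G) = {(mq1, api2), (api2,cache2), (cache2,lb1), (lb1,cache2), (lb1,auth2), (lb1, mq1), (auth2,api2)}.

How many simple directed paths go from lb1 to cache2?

3

lb1→auth2→api2→cache2
lb1→cache2
lb1→mq1→api2→cache2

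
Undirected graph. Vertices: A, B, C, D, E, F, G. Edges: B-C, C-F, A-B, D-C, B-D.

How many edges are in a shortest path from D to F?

2

Distance 0: D.
Distance 1: B, C.
Distance 2: A, F — contains F.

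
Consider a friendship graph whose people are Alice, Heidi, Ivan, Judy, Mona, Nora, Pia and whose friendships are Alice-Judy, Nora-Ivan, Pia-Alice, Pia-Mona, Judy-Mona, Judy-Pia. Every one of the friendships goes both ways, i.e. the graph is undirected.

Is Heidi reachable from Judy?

Explore from Judy.
Distance 1: reach Alice, Mona, Pia.
The search is exhausted without reaching Heidi; it lies in a different component.

No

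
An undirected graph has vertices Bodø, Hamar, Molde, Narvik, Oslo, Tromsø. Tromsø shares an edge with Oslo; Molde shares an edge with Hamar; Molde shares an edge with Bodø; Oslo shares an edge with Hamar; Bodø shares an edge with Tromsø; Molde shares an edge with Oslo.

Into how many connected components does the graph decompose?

From Bodø: component {Bodø, Hamar, Molde, Oslo, Tromsø}.
From Narvik: component {Narvik}.
That's 2 components.

2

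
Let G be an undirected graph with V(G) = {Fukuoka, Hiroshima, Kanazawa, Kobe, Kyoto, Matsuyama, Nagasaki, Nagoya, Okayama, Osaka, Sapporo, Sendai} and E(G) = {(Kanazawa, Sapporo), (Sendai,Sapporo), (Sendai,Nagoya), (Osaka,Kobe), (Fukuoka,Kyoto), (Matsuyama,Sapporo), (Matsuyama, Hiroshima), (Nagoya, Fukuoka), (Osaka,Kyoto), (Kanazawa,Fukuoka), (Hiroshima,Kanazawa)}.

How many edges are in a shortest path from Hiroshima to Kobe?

5

Distance 0: Hiroshima.
Distance 1: Kanazawa, Matsuyama.
Distance 2: Fukuoka, Sapporo.
Distance 3: Kyoto, Nagoya, Sendai.
Distance 4: Osaka.
Distance 5: Kobe — contains Kobe.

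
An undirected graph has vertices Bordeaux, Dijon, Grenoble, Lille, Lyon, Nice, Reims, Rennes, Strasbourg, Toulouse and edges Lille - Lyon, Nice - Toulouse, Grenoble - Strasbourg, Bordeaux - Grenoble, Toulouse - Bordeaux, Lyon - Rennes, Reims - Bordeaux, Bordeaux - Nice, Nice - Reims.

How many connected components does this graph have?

From Bordeaux: component {Bordeaux, Grenoble, Nice, Reims, Strasbourg, Toulouse}.
From Dijon: component {Dijon}.
From Lille: component {Lille, Lyon, Rennes}.
That's 3 components.

3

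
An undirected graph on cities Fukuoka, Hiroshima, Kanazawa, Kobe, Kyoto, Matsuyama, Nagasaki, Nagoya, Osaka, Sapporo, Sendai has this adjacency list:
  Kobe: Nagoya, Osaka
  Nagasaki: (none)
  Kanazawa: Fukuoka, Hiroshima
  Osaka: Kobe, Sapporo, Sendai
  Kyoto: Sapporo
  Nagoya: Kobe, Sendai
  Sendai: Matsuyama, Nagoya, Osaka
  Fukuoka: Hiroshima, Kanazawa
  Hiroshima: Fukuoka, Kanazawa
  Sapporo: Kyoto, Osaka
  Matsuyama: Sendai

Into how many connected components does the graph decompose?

3

From Fukuoka: component {Fukuoka, Hiroshima, Kanazawa}.
From Kobe: component {Kobe, Kyoto, Matsuyama, Nagoya, Osaka, Sapporo, Sendai}.
From Nagasaki: component {Nagasaki}.
That's 3 components.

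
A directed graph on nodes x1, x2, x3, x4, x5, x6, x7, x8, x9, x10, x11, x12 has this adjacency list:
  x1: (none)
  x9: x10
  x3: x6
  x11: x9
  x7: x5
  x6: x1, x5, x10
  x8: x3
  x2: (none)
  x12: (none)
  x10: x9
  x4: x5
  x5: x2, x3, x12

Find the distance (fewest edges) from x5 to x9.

Distance 0: x5.
Distance 1: x2, x3, x12.
Distance 2: x6.
Distance 3: x1, x10.
Distance 4: x9 — contains x9.

4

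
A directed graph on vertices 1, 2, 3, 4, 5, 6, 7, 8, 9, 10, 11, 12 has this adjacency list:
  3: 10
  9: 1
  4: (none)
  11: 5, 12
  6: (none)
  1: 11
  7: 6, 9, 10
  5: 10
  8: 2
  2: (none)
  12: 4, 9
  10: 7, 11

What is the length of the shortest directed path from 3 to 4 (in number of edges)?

4

Distance 0: 3.
Distance 1: 10.
Distance 2: 7, 11.
Distance 3: 5, 6, 9, 12.
Distance 4: 1, 4 — contains 4.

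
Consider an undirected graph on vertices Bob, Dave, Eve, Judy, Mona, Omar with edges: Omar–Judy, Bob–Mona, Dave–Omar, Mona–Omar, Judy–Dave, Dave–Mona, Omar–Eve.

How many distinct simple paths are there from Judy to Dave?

3

Judy–Dave
Judy–Omar–Dave
Judy–Omar–Mona–Dave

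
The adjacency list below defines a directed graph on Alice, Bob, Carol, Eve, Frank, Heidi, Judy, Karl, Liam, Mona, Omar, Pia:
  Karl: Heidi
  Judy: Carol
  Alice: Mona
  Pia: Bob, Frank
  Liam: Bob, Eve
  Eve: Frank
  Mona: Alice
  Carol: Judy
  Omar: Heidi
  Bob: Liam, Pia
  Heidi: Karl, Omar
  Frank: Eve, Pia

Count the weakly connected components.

4

From Alice: component {Alice, Mona}.
From Bob: component {Bob, Eve, Frank, Liam, Pia}.
From Carol: component {Carol, Judy}.
From Heidi: component {Heidi, Karl, Omar}.
That's 4 components.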